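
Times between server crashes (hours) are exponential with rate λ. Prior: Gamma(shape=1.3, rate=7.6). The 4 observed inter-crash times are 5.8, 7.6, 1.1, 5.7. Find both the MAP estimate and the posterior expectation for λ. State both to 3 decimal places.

Σ times = 20.2. Posterior: Gamma(shape = 1.3+4 = 5.3, rate = 7.6+20.2 = 27.8).
Mode = (α−1)/β = 4.3/27.8 = 0.155.
Mean = α/β = 5.3/27.8 = 0.191.

MAP estimate = 0.155, posterior expectation = 0.191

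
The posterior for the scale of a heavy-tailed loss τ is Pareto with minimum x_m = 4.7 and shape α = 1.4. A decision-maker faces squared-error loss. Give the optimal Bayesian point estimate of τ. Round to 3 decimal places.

16.450

The Pareto density is strictly decreasing on [x_m, ∞), so the mode is x_m = 4.700.
Mean = α·x_m/(α−1) = 1.4·4.7/0.4 = 16.450.
Squared-error loss ⇒ the optimal estimator is the posterior mean.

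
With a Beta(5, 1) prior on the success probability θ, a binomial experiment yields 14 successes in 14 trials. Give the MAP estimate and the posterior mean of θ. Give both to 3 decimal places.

MAP = 1.000; posterior mean = 0.950

Posterior: Beta(5+14, 1+0) = Beta(19, 1).
Since β = 1 ≤ 1 and α > 1, the Beta density is monotone increasing on [0,1]; the mode is at 1.
Mean = 19/(19+1) = 0.950.
The posterior is left-skewed, so the mode exceeds the mean.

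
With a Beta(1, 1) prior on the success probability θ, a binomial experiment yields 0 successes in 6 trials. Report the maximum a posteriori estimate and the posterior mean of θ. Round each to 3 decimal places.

θ_MAP = 0.000, E[θ|data] = 0.125

Posterior: Beta(1+0, 1+6) = Beta(1, 7).
Since α = 1 ≤ 1 and β > 1, the Beta density is monotone decreasing on [0,1]; the mode is at 0.
Mean = 1/(1+7) = 0.125.
Mean > mode: the posterior has a right tail.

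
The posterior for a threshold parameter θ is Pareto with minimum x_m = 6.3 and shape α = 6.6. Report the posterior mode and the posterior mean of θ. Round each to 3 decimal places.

The Pareto density is strictly decreasing on [x_m, ∞), so the mode is x_m = 6.300.
Mean = α·x_m/(α−1) = 6.6·6.3/5.6 = 7.425.
The mean is pulled above the mode by the posterior's right skew.

MAP = 6.300, posterior mean = 7.425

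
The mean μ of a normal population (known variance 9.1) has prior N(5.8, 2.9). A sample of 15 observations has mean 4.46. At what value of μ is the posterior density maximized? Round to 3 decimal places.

4.692

Posterior for μ is Normal. Precision-weighted mean: (1/2.9·5.8 + 15/9.1·4.46) / (1/2.9 + 15/9.1) = 4.692.
A Normal posterior is symmetric, so mode = mean.
This is the posterior mode — the MAP estimate.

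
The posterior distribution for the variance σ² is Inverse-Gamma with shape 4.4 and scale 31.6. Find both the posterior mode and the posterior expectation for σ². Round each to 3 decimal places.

Mode = β/(α+1) = 31.6/5.4 = 5.852.
Mean = β/(α−1) = 31.6/3.4 = 9.294.
The mean is pulled above the mode by the posterior's right skew.

posterior mode = 5.852, posterior expectation = 9.294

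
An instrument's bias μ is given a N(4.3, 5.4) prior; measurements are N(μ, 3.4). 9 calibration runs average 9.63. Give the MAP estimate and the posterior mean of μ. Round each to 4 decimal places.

μ_MAP = 9.2815, E[μ|data] = 9.2815

Posterior for μ is Normal. Precision-weighted mean: (1/5.4·4.3 + 9/3.4·9.63) / (1/5.4 + 9/3.4) = 9.2815.
A Normal posterior is symmetric, so mode = mean.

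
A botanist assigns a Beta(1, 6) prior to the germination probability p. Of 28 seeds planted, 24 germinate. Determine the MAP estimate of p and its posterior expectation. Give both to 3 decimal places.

MAP: 0.727. Posterior mean: 0.714.

Posterior: Beta(1+24, 6+4) = Beta(25, 10).
Mode = (25−1)/(25+10−2) = 24/33 = 0.727.
Mean = 25/(25+10) = 25/35 = 0.714.
Left-skewed posterior ⇒ mean < mode.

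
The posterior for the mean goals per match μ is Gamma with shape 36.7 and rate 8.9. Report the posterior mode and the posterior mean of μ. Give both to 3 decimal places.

Mode = (α−1)/β = 35.7/8.9 = 4.011.
Mean = α/β = 36.7/8.9 = 4.124.

MAP = 4.011; posterior mean = 4.124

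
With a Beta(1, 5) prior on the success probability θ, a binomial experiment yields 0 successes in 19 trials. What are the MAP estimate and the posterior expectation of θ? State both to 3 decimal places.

MAP: 0.000. Posterior mean: 0.040.

Posterior: Beta(1+0, 5+19) = Beta(1, 24).
Since α = 1 ≤ 1 and β > 1, the Beta density is monotone decreasing on [0,1]; the mode is at 0.
Mean = 1/(1+24) = 0.040.
Mean > mode: the posterior has a right tail.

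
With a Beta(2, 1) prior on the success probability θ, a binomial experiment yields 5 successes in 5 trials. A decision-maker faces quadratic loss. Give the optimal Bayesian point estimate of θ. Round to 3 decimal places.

0.875

Posterior: Beta(2+5, 1+0) = Beta(7, 1).
Since β = 1 ≤ 1 and α > 1, the Beta density is monotone increasing on [0,1]; the mode is at 1.
Mean = 7/(7+1) = 0.875.
Quadratic loss ⇒ the optimal estimator is the posterior mean.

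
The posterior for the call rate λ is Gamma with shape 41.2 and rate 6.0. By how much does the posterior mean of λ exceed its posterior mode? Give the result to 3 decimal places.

0.167

Mode = (α−1)/β = 40.2/6.0 = 6.700.
Mean = α/β = 41.2/6.0 = 6.867.
Difference = 6.867 − 6.700 = 0.167.
The posterior is right-skewed, so the mean exceeds the mode.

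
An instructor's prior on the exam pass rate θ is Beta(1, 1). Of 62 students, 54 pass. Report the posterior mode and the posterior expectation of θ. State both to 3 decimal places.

posterior mode = 0.871, posterior expectation = 0.859

Posterior: Beta(1+54, 1+8) = Beta(55, 9).
Mode = (55−1)/(55+9−2) = 54/62 = 0.871.
Mean = 55/(55+9) = 55/64 = 0.859.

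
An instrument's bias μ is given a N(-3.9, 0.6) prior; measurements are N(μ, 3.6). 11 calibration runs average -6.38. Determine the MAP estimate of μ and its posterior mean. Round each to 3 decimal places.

Posterior for μ is Normal. Precision-weighted mean: (1/0.6·-3.9 + 11/3.6·-6.38) / (1/0.6 + 11/3.6) = -5.505.
A Normal posterior is symmetric, so mode = mean.

MAP = -5.505, posterior mean = -5.505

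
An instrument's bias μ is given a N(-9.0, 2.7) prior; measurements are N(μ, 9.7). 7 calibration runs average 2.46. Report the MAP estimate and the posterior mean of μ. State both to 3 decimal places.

Posterior for μ is Normal. Precision-weighted mean: (1/2.7·-9.0 + 7/9.7·2.46) / (1/2.7 + 7/9.7) = -1.427.
A Normal posterior is symmetric, so mode = mean.

MAP = -1.427; posterior mean = -1.427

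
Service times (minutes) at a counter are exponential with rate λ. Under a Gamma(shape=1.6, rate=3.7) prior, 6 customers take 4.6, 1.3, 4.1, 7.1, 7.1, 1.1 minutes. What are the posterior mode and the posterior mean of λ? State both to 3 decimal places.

Σ times = 25.3. Posterior: Gamma(shape = 1.6+6 = 7.6, rate = 3.7+25.3 = 29.0).
Mode = (α−1)/β = 6.6/29.0 = 0.228.
Mean = α/β = 7.6/29.0 = 0.262.
Right-skewed posterior ⇒ mode < mean.

MAP: 0.228. Posterior mean: 0.262.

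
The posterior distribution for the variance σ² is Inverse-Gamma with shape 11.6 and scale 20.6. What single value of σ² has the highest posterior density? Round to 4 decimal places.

Mode = β/(α+1) = 20.6/12.6 = 1.6349.
Mean = β/(α−1) = 20.6/10.6 = 1.9434.
This is the posterior mode — the MAP estimate.

1.6349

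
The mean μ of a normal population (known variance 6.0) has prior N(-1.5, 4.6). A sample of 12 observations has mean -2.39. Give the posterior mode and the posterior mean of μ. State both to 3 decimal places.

μ_MAP = -2.303, E[μ|data] = -2.303

Posterior for μ is Normal. Precision-weighted mean: (1/4.6·-1.5 + 12/6.0·-2.39) / (1/4.6 + 12/6.0) = -2.303.
A Normal posterior is symmetric, so mode = mean.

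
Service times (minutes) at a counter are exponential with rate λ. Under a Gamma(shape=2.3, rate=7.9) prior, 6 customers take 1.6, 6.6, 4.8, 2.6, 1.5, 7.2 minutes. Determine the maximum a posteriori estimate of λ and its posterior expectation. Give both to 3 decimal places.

Σ times = 24.3. Posterior: Gamma(shape = 2.3+6 = 8.3, rate = 7.9+24.3 = 32.2).
Mode = (α−1)/β = 7.3/32.2 = 0.227.
Mean = α/β = 8.3/32.2 = 0.258.

maximum a posteriori estimate = 0.227, posterior expectation = 0.258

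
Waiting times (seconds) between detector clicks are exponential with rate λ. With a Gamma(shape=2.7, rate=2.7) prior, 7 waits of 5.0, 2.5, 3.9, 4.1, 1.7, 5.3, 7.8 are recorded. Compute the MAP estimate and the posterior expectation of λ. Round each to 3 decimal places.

MAP: 0.264. Posterior mean: 0.294.

Σ times = 30.3. Posterior: Gamma(shape = 2.7+7 = 9.7, rate = 2.7+30.3 = 33.0).
Mode = (α−1)/β = 8.7/33.0 = 0.264.
Mean = α/β = 9.7/33.0 = 0.294.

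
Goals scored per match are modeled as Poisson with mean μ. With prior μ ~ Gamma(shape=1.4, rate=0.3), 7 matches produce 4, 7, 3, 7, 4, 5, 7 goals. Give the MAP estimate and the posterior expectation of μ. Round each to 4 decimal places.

MAP estimate = 5.1233, posterior expectation = 5.2603

Σ counts = 37. Posterior: Gamma(shape = 1.4+37 = 38.4, rate = 0.3+7 = 7.3).
Mode = (α−1)/β = 37.4/7.3 = 5.1233.
Mean = α/β = 38.4/7.3 = 5.2603.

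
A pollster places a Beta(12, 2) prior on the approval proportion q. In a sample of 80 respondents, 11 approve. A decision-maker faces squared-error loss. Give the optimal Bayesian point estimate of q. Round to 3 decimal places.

Posterior: Beta(12+11, 2+69) = Beta(23, 71).
Mode = (23−1)/(23+71−2) = 22/92 = 0.239.
Mean = 23/(23+71) = 23/94 = 0.245.
Squared-error loss ⇒ the optimal estimator is the posterior mean.

0.245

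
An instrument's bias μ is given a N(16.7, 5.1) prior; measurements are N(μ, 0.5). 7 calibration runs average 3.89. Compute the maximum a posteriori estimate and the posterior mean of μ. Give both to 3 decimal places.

μ_MAP = 4.067, E[μ|data] = 4.067

Posterior for μ is Normal. Precision-weighted mean: (1/5.1·16.7 + 7/0.5·3.89) / (1/5.1 + 7/0.5) = 4.067.
A Normal posterior is symmetric, so mode = mean.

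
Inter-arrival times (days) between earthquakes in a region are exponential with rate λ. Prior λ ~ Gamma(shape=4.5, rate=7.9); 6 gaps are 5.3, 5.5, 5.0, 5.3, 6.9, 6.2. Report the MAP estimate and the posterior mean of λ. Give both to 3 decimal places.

Σ times = 34.2. Posterior: Gamma(shape = 4.5+6 = 10.5, rate = 7.9+34.2 = 42.1).
Mode = (α−1)/β = 9.5/42.1 = 0.226.
Mean = α/β = 10.5/42.1 = 0.249.
Right-skewed posterior ⇒ mode < mean.

MAP estimate = 0.226, posterior mean = 0.249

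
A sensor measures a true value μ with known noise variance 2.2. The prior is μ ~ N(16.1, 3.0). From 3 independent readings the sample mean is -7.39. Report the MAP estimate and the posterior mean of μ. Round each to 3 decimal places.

Posterior for μ is Normal. Precision-weighted mean: (1/3.0·16.1 + 3/2.2·-7.39) / (1/3.0 + 3/2.2) = -2.776.
A Normal posterior is symmetric, so mode = mean.

MAP = -2.776; posterior mean = -2.776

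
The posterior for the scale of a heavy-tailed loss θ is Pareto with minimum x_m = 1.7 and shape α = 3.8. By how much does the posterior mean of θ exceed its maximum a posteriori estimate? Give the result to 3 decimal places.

The Pareto density is strictly decreasing on [x_m, ∞), so the mode is x_m = 1.700.
Mean = α·x_m/(α−1) = 3.8·1.7/2.8 = 2.307.
Difference = 2.307 − 1.700 = 0.607.

0.607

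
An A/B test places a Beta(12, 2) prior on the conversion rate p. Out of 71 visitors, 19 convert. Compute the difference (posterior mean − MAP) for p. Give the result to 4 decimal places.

Posterior: Beta(12+19, 2+52) = Beta(31, 54).
Mode = (31−1)/(31+54−2) = 30/83 = 0.3614.
Mean = 31/(31+54) = 31/85 = 0.3647.
Difference = 0.3647 − 0.3614 = 0.0033.

0.0033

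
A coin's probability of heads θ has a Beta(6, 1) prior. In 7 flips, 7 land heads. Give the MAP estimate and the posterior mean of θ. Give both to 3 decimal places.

MAP = 1.000; posterior mean = 0.929

Posterior: Beta(6+7, 1+0) = Beta(13, 1).
Since β = 1 ≤ 1 and α > 1, the Beta density is monotone increasing on [0,1]; the mode is at 1.
Mean = 13/(13+1) = 0.929.
The mean is pulled below the mode by the posterior's left skew.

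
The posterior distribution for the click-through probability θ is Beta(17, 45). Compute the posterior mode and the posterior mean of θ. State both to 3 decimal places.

MAP = 0.267, posterior mean = 0.274

Mode = (17−1)/(17+45−2) = 16/60 = 0.267.
Mean = 17/(17+45) = 17/62 = 0.274.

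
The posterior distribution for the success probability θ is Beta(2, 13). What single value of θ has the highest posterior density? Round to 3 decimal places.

0.077

Mode = (2−1)/(2+13−2) = 1/13 = 0.077.
Mean = 2/(2+13) = 2/15 = 0.133.
This is the posterior mode — the MAP estimate.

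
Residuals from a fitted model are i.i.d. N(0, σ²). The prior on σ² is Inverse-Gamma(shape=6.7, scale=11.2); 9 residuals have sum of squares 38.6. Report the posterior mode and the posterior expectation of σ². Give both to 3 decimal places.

Posterior: Inverse-Gamma(shape = 6.7+9/2 = 11.2, scale = 11.2+38.6/2 = 30.5).
Mode = β/(α+1) = 30.5/12.2 = 2.500.
Mean = β/(α−1) = 30.5/10.2 = 2.990.
Mean > mode: the posterior has a right tail.

MAP = 2.500; posterior mean = 2.990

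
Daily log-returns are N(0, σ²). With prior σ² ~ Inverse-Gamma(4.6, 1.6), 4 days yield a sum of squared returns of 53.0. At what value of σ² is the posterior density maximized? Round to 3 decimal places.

3.697

Posterior: Inverse-Gamma(shape = 4.6+4/2 = 6.6, scale = 1.6+53.0/2 = 28.1).
Mode = β/(α+1) = 28.1/7.6 = 3.697.
Mean = β/(α−1) = 28.1/5.6 = 5.018.
This is the posterior mode — the MAP estimate.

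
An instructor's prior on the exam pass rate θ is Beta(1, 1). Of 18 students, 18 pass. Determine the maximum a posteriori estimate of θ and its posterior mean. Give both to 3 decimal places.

MAP: 1.000. Posterior mean: 0.950.

Posterior: Beta(1+18, 1+0) = Beta(19, 1).
Since β = 1 ≤ 1 and α > 1, the Beta density is monotone increasing on [0,1]; the mode is at 1.
Mean = 19/(19+1) = 0.950.
Mode > mean: the posterior has a left tail.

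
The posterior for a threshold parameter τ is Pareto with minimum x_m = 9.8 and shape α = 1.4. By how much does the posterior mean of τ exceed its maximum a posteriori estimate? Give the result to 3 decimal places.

24.500

The Pareto density is strictly decreasing on [x_m, ∞), so the mode is x_m = 9.800.
Mean = α·x_m/(α−1) = 1.4·9.8/0.4 = 34.300.
Difference = 34.300 − 9.800 = 24.500.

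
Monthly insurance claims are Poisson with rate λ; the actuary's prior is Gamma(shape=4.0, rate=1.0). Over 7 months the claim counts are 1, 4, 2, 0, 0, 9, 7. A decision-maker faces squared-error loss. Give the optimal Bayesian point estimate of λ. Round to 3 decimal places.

3.375

Σ counts = 23. Posterior: Gamma(shape = 4.0+23 = 27.0, rate = 1.0+7 = 8.0).
Mode = (α−1)/β = 26.0/8.0 = 3.250.
Mean = α/β = 27.0/8.0 = 3.375.
Squared-error loss ⇒ the optimal estimator is the posterior mean.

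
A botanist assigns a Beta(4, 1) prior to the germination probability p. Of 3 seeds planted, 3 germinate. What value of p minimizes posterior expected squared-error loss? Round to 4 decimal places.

Posterior: Beta(4+3, 1+0) = Beta(7, 1).
Since β = 1 ≤ 1 and α > 1, the Beta density is monotone increasing on [0,1]; the mode is at 1.
Mean = 7/(7+1) = 0.8750.
Squared-error loss ⇒ the optimal estimator is the posterior mean.

0.8750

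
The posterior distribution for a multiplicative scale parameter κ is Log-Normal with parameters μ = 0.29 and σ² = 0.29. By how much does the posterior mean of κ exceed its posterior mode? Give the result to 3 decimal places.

0.545

Mode = exp(μ − σ²) = exp(0.00) = 1.000.
Mean = exp(μ + σ²/2) = exp(0.435) = 1.545.
Difference = 1.545 − 1.000 = 0.545.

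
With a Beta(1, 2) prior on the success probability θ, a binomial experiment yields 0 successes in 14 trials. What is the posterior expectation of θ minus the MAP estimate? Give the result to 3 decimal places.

Posterior: Beta(1+0, 2+14) = Beta(1, 16).
Since α = 1 ≤ 1 and β > 1, the Beta density is monotone decreasing on [0,1]; the mode is at 0.
Mean = 1/(1+16) = 0.059.
Difference = 0.059 − 0.000 = 0.059.

0.059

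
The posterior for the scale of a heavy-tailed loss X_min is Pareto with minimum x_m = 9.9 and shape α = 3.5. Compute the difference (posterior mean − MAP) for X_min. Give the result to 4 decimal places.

The Pareto density is strictly decreasing on [x_m, ∞), so the mode is x_m = 9.9000.
Mean = α·x_m/(α−1) = 3.5·9.9/2.5 = 13.8600.
Difference = 13.8600 − 9.9000 = 3.9600.
Right-skewed posterior ⇒ mode < mean.

3.9600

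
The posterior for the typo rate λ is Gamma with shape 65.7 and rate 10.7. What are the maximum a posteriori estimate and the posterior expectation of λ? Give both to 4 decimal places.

Mode = (α−1)/β = 64.7/10.7 = 6.0467.
Mean = α/β = 65.7/10.7 = 6.1402.

MAP = 6.0467; posterior mean = 6.1402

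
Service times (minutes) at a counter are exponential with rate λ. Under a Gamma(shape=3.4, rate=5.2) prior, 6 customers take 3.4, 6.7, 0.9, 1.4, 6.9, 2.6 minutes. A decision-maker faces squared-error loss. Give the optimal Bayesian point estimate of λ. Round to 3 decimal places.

0.347

Σ times = 21.9. Posterior: Gamma(shape = 3.4+6 = 9.4, rate = 5.2+21.9 = 27.1).
Mode = (α−1)/β = 8.4/27.1 = 0.310.
Mean = α/β = 9.4/27.1 = 0.347.
Squared-error loss ⇒ the optimal estimator is the posterior mean.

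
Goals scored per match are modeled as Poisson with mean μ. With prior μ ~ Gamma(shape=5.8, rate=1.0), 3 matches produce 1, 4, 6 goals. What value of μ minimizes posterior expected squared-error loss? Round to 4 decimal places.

4.2000

Σ counts = 11. Posterior: Gamma(shape = 5.8+11 = 16.8, rate = 1.0+3 = 4.0).
Mode = (α−1)/β = 15.8/4.0 = 3.9500.
Mean = α/β = 16.8/4.0 = 4.2000.
Squared-error loss ⇒ the optimal estimator is the posterior mean.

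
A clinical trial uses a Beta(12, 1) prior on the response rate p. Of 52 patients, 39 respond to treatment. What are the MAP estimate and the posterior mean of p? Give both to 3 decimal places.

Posterior: Beta(12+39, 1+13) = Beta(51, 14).
Mode = (51−1)/(51+14−2) = 50/63 = 0.794.
Mean = 51/(51+14) = 51/65 = 0.785.
The posterior is left-skewed, so the mode exceeds the mean.

MAP estimate = 0.794, posterior mean = 0.785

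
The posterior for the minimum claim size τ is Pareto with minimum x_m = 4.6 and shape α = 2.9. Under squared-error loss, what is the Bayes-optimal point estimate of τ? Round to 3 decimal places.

The Pareto density is strictly decreasing on [x_m, ∞), so the mode is x_m = 4.600.
Mean = α·x_m/(α−1) = 2.9·4.6/1.9 = 7.021.
Squared-error loss ⇒ the optimal estimator is the posterior mean.

7.021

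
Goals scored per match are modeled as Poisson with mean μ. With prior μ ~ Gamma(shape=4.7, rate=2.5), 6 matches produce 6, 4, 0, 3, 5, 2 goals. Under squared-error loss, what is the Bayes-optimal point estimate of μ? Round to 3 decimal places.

Σ counts = 20. Posterior: Gamma(shape = 4.7+20 = 24.7, rate = 2.5+6 = 8.5).
Mode = (α−1)/β = 23.7/8.5 = 2.788.
Mean = α/β = 24.7/8.5 = 2.906.
Squared-error loss ⇒ the optimal estimator is the posterior mean.

2.906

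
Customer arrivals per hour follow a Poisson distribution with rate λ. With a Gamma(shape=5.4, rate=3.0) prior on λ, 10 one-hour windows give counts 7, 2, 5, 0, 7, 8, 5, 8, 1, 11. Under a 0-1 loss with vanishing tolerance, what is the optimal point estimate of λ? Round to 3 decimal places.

4.492

Σ counts = 54. Posterior: Gamma(shape = 5.4+54 = 59.4, rate = 3.0+10 = 13.0).
Mode = (α−1)/β = 58.4/13.0 = 4.492.
Mean = α/β = 59.4/13.0 = 4.569.
This is the posterior mode — the MAP estimate.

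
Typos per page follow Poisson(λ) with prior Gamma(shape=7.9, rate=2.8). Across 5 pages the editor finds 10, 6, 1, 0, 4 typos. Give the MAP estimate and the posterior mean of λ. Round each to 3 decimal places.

MAP = 3.577; posterior mean = 3.705

Σ counts = 21. Posterior: Gamma(shape = 7.9+21 = 28.9, rate = 2.8+5 = 7.8).
Mode = (α−1)/β = 27.9/7.8 = 3.577.
Mean = α/β = 28.9/7.8 = 3.705.
The posterior is right-skewed, so the mean exceeds the mode.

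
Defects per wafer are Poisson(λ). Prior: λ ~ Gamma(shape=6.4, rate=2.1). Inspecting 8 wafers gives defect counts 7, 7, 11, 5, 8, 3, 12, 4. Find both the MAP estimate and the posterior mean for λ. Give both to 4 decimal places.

Σ counts = 57. Posterior: Gamma(shape = 6.4+57 = 63.4, rate = 2.1+8 = 10.1).
Mode = (α−1)/β = 62.4/10.1 = 6.1782.
Mean = α/β = 63.4/10.1 = 6.2772.
The mean is pulled above the mode by the posterior's right skew.

MAP: 6.1782. Posterior mean: 6.2772.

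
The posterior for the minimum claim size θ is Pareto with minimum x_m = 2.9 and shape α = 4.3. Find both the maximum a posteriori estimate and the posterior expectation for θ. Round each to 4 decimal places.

The Pareto density is strictly decreasing on [x_m, ∞), so the mode is x_m = 2.9000.
Mean = α·x_m/(α−1) = 4.3·2.9/3.3 = 3.7788.
Right-skewed posterior ⇒ mode < mean.

MAP: 2.9000. Posterior mean: 3.7788.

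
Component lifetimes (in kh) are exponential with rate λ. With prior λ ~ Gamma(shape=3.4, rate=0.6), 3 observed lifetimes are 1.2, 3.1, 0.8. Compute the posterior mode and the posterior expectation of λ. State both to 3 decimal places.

Σ times = 5.1. Posterior: Gamma(shape = 3.4+3 = 6.4, rate = 0.6+5.1 = 5.7).
Mode = (α−1)/β = 5.4/5.7 = 0.947.
Mean = α/β = 6.4/5.7 = 1.123.
The mean is pulled above the mode by the posterior's right skew.

λ_MAP = 0.947, E[λ|data] = 1.123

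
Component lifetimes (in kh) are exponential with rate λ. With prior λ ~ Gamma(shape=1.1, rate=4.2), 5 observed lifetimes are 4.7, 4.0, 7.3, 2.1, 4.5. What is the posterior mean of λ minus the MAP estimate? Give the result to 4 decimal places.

Σ times = 22.6. Posterior: Gamma(shape = 1.1+5 = 6.1, rate = 4.2+22.6 = 26.8).
Mode = (α−1)/β = 5.1/26.8 = 0.1903.
Mean = α/β = 6.1/26.8 = 0.2276.
Difference = 0.2276 − 0.1903 = 0.0373.
The posterior is right-skewed, so the mean exceeds the mode.

0.0373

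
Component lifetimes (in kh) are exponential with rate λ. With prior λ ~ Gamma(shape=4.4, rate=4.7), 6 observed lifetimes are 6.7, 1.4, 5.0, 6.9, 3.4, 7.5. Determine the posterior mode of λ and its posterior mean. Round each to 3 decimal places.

Σ times = 30.9. Posterior: Gamma(shape = 4.4+6 = 10.4, rate = 4.7+30.9 = 35.6).
Mode = (α−1)/β = 9.4/35.6 = 0.264.
Mean = α/β = 10.4/35.6 = 0.292.

λ_MAP = 0.264, E[λ|data] = 0.292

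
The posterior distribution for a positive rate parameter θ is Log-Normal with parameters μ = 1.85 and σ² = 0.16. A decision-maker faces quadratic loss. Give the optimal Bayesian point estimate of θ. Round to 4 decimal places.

6.8895

Mode = exp(μ − σ²) = exp(1.69) = 5.4195.
Mean = exp(μ + σ²/2) = exp(1.930) = 6.8895.
Quadratic loss ⇒ the optimal estimator is the posterior mean.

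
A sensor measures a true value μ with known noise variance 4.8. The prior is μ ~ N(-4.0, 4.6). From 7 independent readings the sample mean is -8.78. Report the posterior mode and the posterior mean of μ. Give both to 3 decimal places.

Posterior for μ is Normal. Precision-weighted mean: (1/4.6·-4.0 + 7/4.8·-8.78) / (1/4.6 + 7/4.8) = -8.160.
A Normal posterior is symmetric, so mode = mean.

posterior mode = -8.160, posterior mean = -8.160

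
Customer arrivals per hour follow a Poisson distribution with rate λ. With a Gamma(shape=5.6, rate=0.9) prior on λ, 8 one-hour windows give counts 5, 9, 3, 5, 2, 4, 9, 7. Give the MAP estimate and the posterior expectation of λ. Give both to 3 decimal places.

MAP estimate = 5.461, posterior expectation = 5.573

Σ counts = 44. Posterior: Gamma(shape = 5.6+44 = 49.6, rate = 0.9+8 = 8.9).
Mode = (α−1)/β = 48.6/8.9 = 5.461.
Mean = α/β = 49.6/8.9 = 5.573.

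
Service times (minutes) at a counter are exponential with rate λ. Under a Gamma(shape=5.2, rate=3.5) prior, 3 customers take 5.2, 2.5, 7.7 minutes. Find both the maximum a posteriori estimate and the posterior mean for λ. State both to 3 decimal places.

Σ times = 15.4. Posterior: Gamma(shape = 5.2+3 = 8.2, rate = 3.5+15.4 = 18.9).
Mode = (α−1)/β = 7.2/18.9 = 0.381.
Mean = α/β = 8.2/18.9 = 0.434.
Mean > mode: the posterior has a right tail.

MAP = 0.381; posterior mean = 0.434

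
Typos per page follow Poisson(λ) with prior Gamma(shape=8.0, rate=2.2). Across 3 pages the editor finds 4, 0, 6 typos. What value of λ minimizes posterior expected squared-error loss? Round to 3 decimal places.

Σ counts = 10. Posterior: Gamma(shape = 8.0+10 = 18.0, rate = 2.2+3 = 5.2).
Mode = (α−1)/β = 17.0/5.2 = 3.269.
Mean = α/β = 18.0/5.2 = 3.462.
Squared-error loss ⇒ the optimal estimator is the posterior mean.

3.462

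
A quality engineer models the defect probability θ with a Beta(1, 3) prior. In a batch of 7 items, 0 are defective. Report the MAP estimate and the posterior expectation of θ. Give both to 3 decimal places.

θ_MAP = 0.000, E[θ|data] = 0.091

Posterior: Beta(1+0, 3+7) = Beta(1, 10).
Since α = 1 ≤ 1 and β > 1, the Beta density is monotone decreasing on [0,1]; the mode is at 0.
Mean = 1/(1+10) = 0.091.
Mean > mode: the posterior has a right tail.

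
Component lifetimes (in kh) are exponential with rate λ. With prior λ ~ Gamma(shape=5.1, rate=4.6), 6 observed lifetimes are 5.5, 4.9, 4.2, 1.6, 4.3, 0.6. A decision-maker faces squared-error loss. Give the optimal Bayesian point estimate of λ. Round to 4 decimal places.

0.4319

Σ times = 21.1. Posterior: Gamma(shape = 5.1+6 = 11.1, rate = 4.6+21.1 = 25.7).
Mode = (α−1)/β = 10.1/25.7 = 0.3930.
Mean = α/β = 11.1/25.7 = 0.4319.
Squared-error loss ⇒ the optimal estimator is the posterior mean.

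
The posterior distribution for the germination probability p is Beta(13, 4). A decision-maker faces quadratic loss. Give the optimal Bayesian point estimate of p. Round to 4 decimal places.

Mode = (13−1)/(13+4−2) = 12/15 = 0.8000.
Mean = 13/(13+4) = 13/17 = 0.7647.
Quadratic loss ⇒ the optimal estimator is the posterior mean.

0.7647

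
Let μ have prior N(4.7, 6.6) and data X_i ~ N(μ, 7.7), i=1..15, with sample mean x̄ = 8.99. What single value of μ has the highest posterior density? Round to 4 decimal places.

Posterior for μ is Normal. Precision-weighted mean: (1/6.6·4.7 + 15/7.7·8.99) / (1/6.6 + 15/7.7) = 8.6804.
A Normal posterior is symmetric, so mode = mean.
This is the posterior mode — the MAP estimate.

8.6804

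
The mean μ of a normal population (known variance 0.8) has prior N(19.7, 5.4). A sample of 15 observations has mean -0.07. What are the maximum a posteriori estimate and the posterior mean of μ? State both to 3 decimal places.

Posterior for μ is Normal. Precision-weighted mean: (1/5.4·19.7 + 15/0.8·-0.07) / (1/5.4 + 15/0.8) = 0.123.
A Normal posterior is symmetric, so mode = mean.

MAP = 0.123, posterior mean = 0.123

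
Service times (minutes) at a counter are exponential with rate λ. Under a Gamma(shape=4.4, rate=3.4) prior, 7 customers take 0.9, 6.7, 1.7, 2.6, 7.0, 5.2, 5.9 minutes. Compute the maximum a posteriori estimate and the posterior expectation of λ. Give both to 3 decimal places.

λ_MAP = 0.311, E[λ|data] = 0.341

Σ times = 30.0. Posterior: Gamma(shape = 4.4+7 = 11.4, rate = 3.4+30.0 = 33.4).
Mode = (α−1)/β = 10.4/33.4 = 0.311.
Mean = α/β = 11.4/33.4 = 0.341.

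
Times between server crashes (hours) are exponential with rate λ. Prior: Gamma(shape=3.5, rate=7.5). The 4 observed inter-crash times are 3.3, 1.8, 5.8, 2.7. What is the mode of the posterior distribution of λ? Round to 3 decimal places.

Σ times = 13.6. Posterior: Gamma(shape = 3.5+4 = 7.5, rate = 7.5+13.6 = 21.1).
Mode = (α−1)/β = 6.5/21.1 = 0.308.
Mean = α/β = 7.5/21.1 = 0.355.
This is the posterior mode — the MAP estimate.

0.308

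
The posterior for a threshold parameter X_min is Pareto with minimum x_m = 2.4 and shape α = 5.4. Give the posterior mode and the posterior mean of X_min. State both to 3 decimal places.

MAP: 2.400. Posterior mean: 2.945.

The Pareto density is strictly decreasing on [x_m, ∞), so the mode is x_m = 2.400.
Mean = α·x_m/(α−1) = 5.4·2.4/4.4 = 2.945.
Mean > mode: the posterior has a right tail.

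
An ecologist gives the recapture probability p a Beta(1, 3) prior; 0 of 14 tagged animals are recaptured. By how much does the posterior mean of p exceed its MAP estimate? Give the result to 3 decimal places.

Posterior: Beta(1+0, 3+14) = Beta(1, 17).
Since α = 1 ≤ 1 and β > 1, the Beta density is monotone decreasing on [0,1]; the mode is at 0.
Mean = 1/(1+17) = 0.056.
Difference = 0.056 − 0.000 = 0.056.
Mean > mode: the posterior has a right tail.

0.056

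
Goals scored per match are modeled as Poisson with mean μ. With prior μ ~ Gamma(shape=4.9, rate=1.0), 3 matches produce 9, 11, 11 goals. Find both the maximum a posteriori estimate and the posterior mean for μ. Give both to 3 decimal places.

Σ counts = 31. Posterior: Gamma(shape = 4.9+31 = 35.9, rate = 1.0+3 = 4.0).
Mode = (α−1)/β = 34.9/4.0 = 8.725.
Mean = α/β = 35.9/4.0 = 8.975.
The posterior is right-skewed, so the mean exceeds the mode.

maximum a posteriori estimate = 8.725, posterior mean = 8.975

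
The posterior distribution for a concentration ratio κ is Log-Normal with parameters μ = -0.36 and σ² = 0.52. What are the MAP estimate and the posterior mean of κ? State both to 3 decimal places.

Mode = exp(μ − σ²) = exp(-0.88) = 0.415.
Mean = exp(μ + σ²/2) = exp(-0.100) = 0.905.

MAP = 0.415; posterior mean = 0.905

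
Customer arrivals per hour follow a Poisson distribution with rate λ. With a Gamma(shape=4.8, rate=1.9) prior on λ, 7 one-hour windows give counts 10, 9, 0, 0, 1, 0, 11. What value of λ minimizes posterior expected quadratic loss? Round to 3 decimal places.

Σ counts = 31. Posterior: Gamma(shape = 4.8+31 = 35.8, rate = 1.9+7 = 8.9).
Mode = (α−1)/β = 34.8/8.9 = 3.910.
Mean = α/β = 35.8/8.9 = 4.022.
Quadratic loss ⇒ the optimal estimator is the posterior mean.

4.022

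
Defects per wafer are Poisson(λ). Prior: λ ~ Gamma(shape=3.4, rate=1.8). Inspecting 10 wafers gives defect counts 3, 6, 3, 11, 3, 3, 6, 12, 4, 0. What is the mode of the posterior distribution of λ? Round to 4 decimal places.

Σ counts = 51. Posterior: Gamma(shape = 3.4+51 = 54.4, rate = 1.8+10 = 11.8).
Mode = (α−1)/β = 53.4/11.8 = 4.5254.
Mean = α/β = 54.4/11.8 = 4.6102.
This is the posterior mode — the MAP estimate.

4.5254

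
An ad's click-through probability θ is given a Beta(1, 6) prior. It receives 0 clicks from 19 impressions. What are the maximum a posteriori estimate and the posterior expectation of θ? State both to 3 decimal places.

Posterior: Beta(1+0, 6+19) = Beta(1, 25).
Since α = 1 ≤ 1 and β > 1, the Beta density is monotone decreasing on [0,1]; the mode is at 0.
Mean = 1/(1+25) = 0.038.

MAP = 0.000, posterior mean = 0.038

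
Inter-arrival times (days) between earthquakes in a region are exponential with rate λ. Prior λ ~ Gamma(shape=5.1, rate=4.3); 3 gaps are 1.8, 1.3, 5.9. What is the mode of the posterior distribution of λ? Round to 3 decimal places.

Σ times = 9.0. Posterior: Gamma(shape = 5.1+3 = 8.1, rate = 4.3+9.0 = 13.3).
Mode = (α−1)/β = 7.1/13.3 = 0.534.
Mean = α/β = 8.1/13.3 = 0.609.
This is the posterior mode — the MAP estimate.

0.534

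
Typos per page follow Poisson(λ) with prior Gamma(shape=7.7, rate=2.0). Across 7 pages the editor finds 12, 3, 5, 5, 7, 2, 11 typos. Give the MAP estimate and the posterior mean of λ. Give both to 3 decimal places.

λ_MAP = 5.744, E[λ|data] = 5.856

Σ counts = 45. Posterior: Gamma(shape = 7.7+45 = 52.7, rate = 2.0+7 = 9.0).
Mode = (α−1)/β = 51.7/9.0 = 5.744.
Mean = α/β = 52.7/9.0 = 5.856.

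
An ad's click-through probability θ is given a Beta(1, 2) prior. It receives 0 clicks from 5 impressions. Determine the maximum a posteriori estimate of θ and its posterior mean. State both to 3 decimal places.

Posterior: Beta(1+0, 2+5) = Beta(1, 7).
Since α = 1 ≤ 1 and β > 1, the Beta density is monotone decreasing on [0,1]; the mode is at 0.
Mean = 1/(1+7) = 0.125.

MAP = 0.000, posterior mean = 0.125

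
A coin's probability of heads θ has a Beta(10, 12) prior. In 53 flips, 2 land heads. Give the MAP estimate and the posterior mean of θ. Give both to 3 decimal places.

Posterior: Beta(10+2, 12+51) = Beta(12, 63).
Mode = (12−1)/(12+63−2) = 11/73 = 0.151.
Mean = 12/(12+63) = 12/75 = 0.160.
Mean > mode: the posterior has a right tail.

MAP estimate = 0.151, posterior mean = 0.160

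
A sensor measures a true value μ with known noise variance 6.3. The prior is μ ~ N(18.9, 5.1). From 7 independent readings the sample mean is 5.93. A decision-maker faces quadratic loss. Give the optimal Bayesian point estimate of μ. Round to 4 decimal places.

7.8755

Posterior for μ is Normal. Precision-weighted mean: (1/5.1·18.9 + 7/6.3·5.93) / (1/5.1 + 7/6.3) = 7.8755.
A Normal posterior is symmetric, so mode = mean.
Quadratic loss ⇒ the optimal estimator is the posterior mean.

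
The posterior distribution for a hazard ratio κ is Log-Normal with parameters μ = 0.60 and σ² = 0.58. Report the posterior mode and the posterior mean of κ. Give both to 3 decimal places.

Mode = exp(μ − σ²) = exp(0.02) = 1.020.
Mean = exp(μ + σ²/2) = exp(0.890) = 2.435.

κ_MAP = 1.020, E[κ|data] = 2.435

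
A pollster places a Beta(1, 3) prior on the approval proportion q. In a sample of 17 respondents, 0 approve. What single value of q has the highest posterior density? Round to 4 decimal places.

0.0000

Posterior: Beta(1+0, 3+17) = Beta(1, 20).
Since α = 1 ≤ 1 and β > 1, the Beta density is monotone decreasing on [0,1]; the mode is at 0.
Mean = 1/(1+20) = 0.0476.
This is the posterior mode — the MAP estimate.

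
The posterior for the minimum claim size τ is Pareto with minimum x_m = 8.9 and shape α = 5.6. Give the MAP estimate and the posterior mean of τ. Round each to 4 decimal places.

The Pareto density is strictly decreasing on [x_m, ∞), so the mode is x_m = 8.9000.
Mean = α·x_m/(α−1) = 5.6·8.9/4.6 = 10.8348.

τ_MAP = 8.9000, E[τ|data] = 10.8348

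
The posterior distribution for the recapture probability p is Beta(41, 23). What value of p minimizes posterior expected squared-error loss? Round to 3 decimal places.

Mode = (41−1)/(41+23−2) = 40/62 = 0.645.
Mean = 41/(41+23) = 41/64 = 0.641.
Squared-error loss ⇒ the optimal estimator is the posterior mean.

0.641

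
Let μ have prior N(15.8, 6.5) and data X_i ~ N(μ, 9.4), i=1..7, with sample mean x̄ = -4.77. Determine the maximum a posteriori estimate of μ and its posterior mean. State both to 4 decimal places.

MAP = -1.2480, posterior mean = -1.2480

Posterior for μ is Normal. Precision-weighted mean: (1/6.5·15.8 + 7/9.4·-4.77) / (1/6.5 + 7/9.4) = -1.2480.
A Normal posterior is symmetric, so mode = mean.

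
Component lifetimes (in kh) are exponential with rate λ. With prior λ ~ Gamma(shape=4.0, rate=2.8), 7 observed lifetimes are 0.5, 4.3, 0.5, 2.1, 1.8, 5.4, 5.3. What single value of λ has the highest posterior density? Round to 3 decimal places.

0.441

Σ times = 19.9. Posterior: Gamma(shape = 4.0+7 = 11.0, rate = 2.8+19.9 = 22.7).
Mode = (α−1)/β = 10.0/22.7 = 0.441.
Mean = α/β = 11.0/22.7 = 0.485.
This is the posterior mode — the MAP estimate.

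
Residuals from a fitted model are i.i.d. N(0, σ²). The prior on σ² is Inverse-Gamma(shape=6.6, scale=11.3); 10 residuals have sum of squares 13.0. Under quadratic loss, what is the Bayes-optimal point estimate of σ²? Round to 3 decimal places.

Posterior: Inverse-Gamma(shape = 6.6+10/2 = 11.6, scale = 11.3+13.0/2 = 17.8).
Mode = β/(α+1) = 17.8/12.6 = 1.413.
Mean = β/(α−1) = 17.8/10.6 = 1.679.
Quadratic loss ⇒ the optimal estimator is the posterior mean.

1.679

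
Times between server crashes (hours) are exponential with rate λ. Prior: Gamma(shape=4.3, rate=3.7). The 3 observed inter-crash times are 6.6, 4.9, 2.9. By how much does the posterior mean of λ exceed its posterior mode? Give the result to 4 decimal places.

0.0552

Σ times = 14.4. Posterior: Gamma(shape = 4.3+3 = 7.3, rate = 3.7+14.4 = 18.1).
Mode = (α−1)/β = 6.3/18.1 = 0.3481.
Mean = α/β = 7.3/18.1 = 0.4033.
Difference = 0.4033 − 0.3481 = 0.0552.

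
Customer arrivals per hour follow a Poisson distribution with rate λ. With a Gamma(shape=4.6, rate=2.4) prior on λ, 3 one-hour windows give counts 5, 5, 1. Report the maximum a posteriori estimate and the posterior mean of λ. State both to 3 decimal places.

MAP = 2.704; posterior mean = 2.889

Σ counts = 11. Posterior: Gamma(shape = 4.6+11 = 15.6, rate = 2.4+3 = 5.4).
Mode = (α−1)/β = 14.6/5.4 = 2.704.
Mean = α/β = 15.6/5.4 = 2.889.
Right-skewed posterior ⇒ mode < mean.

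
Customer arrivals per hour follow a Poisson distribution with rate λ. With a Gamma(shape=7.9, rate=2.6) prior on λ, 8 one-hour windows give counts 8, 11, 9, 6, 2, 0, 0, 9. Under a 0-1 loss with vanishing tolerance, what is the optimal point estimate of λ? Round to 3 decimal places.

4.896

Σ counts = 45. Posterior: Gamma(shape = 7.9+45 = 52.9, rate = 2.6+8 = 10.6).
Mode = (α−1)/β = 51.9/10.6 = 4.896.
Mean = α/β = 52.9/10.6 = 4.991.
This is the posterior mode — the MAP estimate.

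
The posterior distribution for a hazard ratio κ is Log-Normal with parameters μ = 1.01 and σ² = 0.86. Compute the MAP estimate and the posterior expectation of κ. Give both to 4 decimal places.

Mode = exp(μ − σ²) = exp(0.15) = 1.1618.
Mean = exp(μ + σ²/2) = exp(1.440) = 4.2207.

MAP estimate = 1.1618, posterior expectation = 4.2207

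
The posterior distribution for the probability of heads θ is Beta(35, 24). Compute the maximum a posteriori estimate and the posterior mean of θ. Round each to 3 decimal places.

Mode = (35−1)/(35+24−2) = 34/57 = 0.596.
Mean = 35/(35+24) = 35/59 = 0.593.

MAP = 0.596, posterior mean = 0.593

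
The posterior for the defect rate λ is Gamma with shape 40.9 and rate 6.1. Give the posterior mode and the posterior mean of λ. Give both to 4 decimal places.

λ_MAP = 6.5410, E[λ|data] = 6.7049

Mode = (α−1)/β = 39.9/6.1 = 6.5410.
Mean = α/β = 40.9/6.1 = 6.7049.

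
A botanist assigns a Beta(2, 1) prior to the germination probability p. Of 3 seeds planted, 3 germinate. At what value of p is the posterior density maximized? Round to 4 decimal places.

Posterior: Beta(2+3, 1+0) = Beta(5, 1).
Since β = 1 ≤ 1 and α > 1, the Beta density is monotone increasing on [0,1]; the mode is at 1.
Mean = 5/(5+1) = 0.8333.
This is the posterior mode — the MAP estimate.

1.0000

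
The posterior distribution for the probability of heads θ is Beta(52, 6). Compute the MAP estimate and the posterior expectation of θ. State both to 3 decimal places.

Mode = (52−1)/(52+6−2) = 51/56 = 0.911.
Mean = 52/(52+6) = 52/58 = 0.897.

θ_MAP = 0.911, E[θ|data] = 0.897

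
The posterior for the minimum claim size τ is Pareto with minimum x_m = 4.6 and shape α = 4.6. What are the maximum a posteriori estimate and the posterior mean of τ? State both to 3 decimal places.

τ_MAP = 4.600, E[τ|data] = 5.878

The Pareto density is strictly decreasing on [x_m, ∞), so the mode is x_m = 4.600.
Mean = α·x_m/(α−1) = 4.6·4.6/3.6 = 5.878.
Right-skewed posterior ⇒ mode < mean.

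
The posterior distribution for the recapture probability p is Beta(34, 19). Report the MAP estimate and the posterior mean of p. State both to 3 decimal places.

MAP = 0.647; posterior mean = 0.642

Mode = (34−1)/(34+19−2) = 33/51 = 0.647.
Mean = 34/(34+19) = 34/53 = 0.642.
The posterior is left-skewed, so the mode exceeds the mean.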